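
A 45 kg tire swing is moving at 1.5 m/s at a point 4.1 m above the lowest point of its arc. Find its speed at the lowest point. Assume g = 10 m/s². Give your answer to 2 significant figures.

Mechanical energy is conserved (no friction): ½mv₀² + mgh = ½mv²
v² = v₀² + 2gh = (1.5)² + 2(10)(4.1) = 84.250
v = √84.250 = 9.179 m/s

v = 9.2 m/s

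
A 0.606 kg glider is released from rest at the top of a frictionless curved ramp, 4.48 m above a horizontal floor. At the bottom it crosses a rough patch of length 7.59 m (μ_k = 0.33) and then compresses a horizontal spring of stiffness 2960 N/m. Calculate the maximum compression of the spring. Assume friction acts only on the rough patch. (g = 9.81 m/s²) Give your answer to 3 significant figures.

Initial energy: E₁ = mgh = (0.606)(9.81)(4.48) = 26.633 J
Friction removes W_f = μ_k mg d = (0.33)(0.606)(9.81)(7.59) = 14.89 J
Energy reaching the spring: E = 26.633 − 14.89 = 11.743 J
At max compression ½kx² = E ⇒ x = √(2E/k) = √(2 × 11.743/2960) = 0.08908 m

x = 0.0891 m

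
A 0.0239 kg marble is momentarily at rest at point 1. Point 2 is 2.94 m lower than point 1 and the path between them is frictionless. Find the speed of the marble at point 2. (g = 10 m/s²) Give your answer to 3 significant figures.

v = 7.67 m/s

Equating total energy at the two states: mgh = ½mv²
v = √(2gh) = √(2 × 10 × 2.94) = √58.800 = 7.668 m/s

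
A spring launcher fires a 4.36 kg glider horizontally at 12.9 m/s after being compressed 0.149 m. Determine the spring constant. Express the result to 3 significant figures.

Spring PE at full compression equals KE at release: ½kx² = ½mv²
k = mv²/x² = (4.36)(12.9)²/(0.149)² = 32681 N/m

k = 32700 N/m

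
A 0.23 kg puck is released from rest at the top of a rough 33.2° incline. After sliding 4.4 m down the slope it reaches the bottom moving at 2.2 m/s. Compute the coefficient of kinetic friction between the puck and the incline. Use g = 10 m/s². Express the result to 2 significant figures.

mgh = ½mv² + μ_k (mg cosθ) L, with h = L sinθ
mgL sinθ = 5.5413 J; ½mv² = 0.55660 J
W_f = 5.5413 − 0.55660 = 4.985 J
μ_k = W_f/(mg cosθ · L) = 4.985/(1.925 × 4.4) = 0.5887

μ_k = 0.59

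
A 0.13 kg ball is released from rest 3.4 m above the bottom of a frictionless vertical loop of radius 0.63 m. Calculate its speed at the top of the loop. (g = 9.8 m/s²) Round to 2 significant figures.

v = 6.5 m/s

Energy conservation: mgh = ½mv_top² + mg(2r)
v_top² = 2g(h − 2r) = 2(9.8)(3.4 − 1.260) = 41.94
v_top = 6.476 m/s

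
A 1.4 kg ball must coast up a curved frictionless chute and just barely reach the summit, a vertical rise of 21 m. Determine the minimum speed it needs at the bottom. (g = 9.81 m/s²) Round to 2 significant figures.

v = 20 m/s

At the top it is momentarily at rest, so all KE converts to PE: ½mv² = mgh
v = √(2gh) = √(2 × 9.81 × 21) = 20.30 m/s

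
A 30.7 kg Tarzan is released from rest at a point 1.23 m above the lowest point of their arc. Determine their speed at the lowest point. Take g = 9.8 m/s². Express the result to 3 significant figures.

v = 4.91 m/s

By conservation of mechanical energy, mgh = ½mv²
v = √(2gh) = √(2 × 9.8 × 1.23) = √24.108 = 4.910 m/s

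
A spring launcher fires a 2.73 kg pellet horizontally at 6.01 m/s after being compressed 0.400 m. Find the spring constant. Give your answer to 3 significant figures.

½kx² = ½mv²
k = mv²/x² = (2.73)(6.01)²/(0.400)² = 616.3 N/m

k = 616 N/m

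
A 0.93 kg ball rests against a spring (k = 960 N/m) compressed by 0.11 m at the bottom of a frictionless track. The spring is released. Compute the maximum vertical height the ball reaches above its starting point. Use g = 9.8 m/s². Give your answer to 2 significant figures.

h = 0.64 m

Energy conservation from release to the highest point: ½kx² = mgh
h = kx²/(2mg) = (960)(0.11)²/(2 × 0.93 × 9.8) = 0.6373 m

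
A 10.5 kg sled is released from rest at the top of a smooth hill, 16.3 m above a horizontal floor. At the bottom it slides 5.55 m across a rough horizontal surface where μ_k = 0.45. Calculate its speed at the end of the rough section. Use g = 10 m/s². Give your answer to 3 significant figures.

v = 16.6 m/s

Applying the work–energy principle:
mgh = ½mv² + μ_k m g d
W_f = μ_k mg d = (0.45)(10.5)(10)(5.55) = 262.2 J
½mv² = mgh − W_f = 1711.5 − 262.2 = 1449.3 J
v = √(2 × 1449.3/10.5) = 16.61 m/s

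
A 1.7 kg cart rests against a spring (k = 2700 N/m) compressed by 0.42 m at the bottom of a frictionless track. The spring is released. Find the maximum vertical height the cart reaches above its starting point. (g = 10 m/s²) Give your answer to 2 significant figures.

h = 14 m

Energy conservation from release to the highest point: ½kx² = mgh
h = kx²/(2mg) = (2700)(0.42)²/(2 × 1.7 × 10) = 14.01 m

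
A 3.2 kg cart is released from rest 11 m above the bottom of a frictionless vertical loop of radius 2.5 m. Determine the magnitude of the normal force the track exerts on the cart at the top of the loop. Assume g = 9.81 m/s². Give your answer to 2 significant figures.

Energy from release to top (height 2r): mgh = ½mv_top² + mg(2r)
v_top² = 2g(h − 2r) = 2(9.81)(11 − 5.000) = 117.72 m²/s²
At the top, both N and weight point toward the centre: N + mg = mv_top²/r
N = m(v_top²/r − g) = 3.2(117.72/2.5 − 9.81) = 119.3 N

N = 120 N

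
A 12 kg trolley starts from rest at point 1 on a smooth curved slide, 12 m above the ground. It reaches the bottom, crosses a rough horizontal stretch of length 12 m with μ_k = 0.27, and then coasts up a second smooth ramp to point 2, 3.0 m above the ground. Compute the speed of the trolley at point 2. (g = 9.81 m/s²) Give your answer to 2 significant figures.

Energy at 1: mgh₁ = (12)(9.81)(12) = 1412.6 J
Friction loss: W_f = μ_k mg d = 381.4 J
At 2: ½mv² + mgh₂ = mgh₁ − W_f
½mv² = 1412.6 − 381.4 − 353.16 = 678.07 J
v = √(2 × 678.07/12) = 10.63 m/s

v = 11 m/s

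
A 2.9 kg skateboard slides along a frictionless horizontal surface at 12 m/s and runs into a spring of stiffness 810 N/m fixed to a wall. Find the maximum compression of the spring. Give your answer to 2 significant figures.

x = 0.72 m

All KE is stored as spring PE at maximum compression: ½mv² = ½kx²
x = v√(m/k) = 12 × √(2.9/810) = 0.7180 m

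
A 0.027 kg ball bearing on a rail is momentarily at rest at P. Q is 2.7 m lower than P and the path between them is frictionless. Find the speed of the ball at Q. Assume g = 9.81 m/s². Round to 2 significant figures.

v = 7.3 m/s

By conservation of mechanical energy, mgh = ½mv²
v = √(2gh) = √(2 × 9.81 × 2.7) = √52.974 = 7.278 m/s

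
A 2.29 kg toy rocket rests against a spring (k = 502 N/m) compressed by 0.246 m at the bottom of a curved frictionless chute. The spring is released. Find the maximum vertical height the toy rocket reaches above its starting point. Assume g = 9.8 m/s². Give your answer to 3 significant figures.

At maximum height the toy rocket is at rest, so ½kx² = mgh
h = kx²/(2mg) = (502)(0.246)²/(2 × 2.29 × 9.8) = 0.6768 m

h = 0.677 m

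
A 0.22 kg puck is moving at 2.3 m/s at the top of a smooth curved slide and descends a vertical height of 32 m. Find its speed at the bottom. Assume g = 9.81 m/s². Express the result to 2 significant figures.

Mechanical energy is conserved (no friction): ½mv₀² + mgh = ½mv²
v² = v₀² + 2gh = (2.3)² + 2(9.81)(32) = 633.13
v = √633.13 = 25.16 m/s

v = 25 m/s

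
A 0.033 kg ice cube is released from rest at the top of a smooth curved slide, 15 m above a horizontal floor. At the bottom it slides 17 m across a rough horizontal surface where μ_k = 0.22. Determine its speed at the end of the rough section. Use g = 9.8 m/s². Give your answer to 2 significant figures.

Applying the work–energy principle:
mgh = ½mv² + μ_k m g d
W_f = μ_k mg d = (0.22)(0.033)(9.8)(17) = 1.210 J
½mv² = mgh − W_f = 4.8510 − 1.210 = 3.6415 J
v = √(2 × 3.6415/0.033) = 14.86 m/s

v = 15 m/s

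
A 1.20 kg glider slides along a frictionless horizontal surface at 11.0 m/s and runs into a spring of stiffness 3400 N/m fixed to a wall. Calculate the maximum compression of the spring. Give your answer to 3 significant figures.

Conservation of energy between contact and max compression: ½mv² = ½kx²
x = v√(m/k) = 11.0 × √(1.20/3400) = 0.2067 m

x = 0.207 m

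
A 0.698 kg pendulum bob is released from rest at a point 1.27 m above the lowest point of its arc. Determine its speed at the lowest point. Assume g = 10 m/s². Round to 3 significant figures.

Equating total energy at the two states: mgh = ½mv²
The mass cancels from both sides.
v = √(2gh) = √(2 × 10 × 1.27) = √25.400 = 5.040 m/s

v = 5.04 m/s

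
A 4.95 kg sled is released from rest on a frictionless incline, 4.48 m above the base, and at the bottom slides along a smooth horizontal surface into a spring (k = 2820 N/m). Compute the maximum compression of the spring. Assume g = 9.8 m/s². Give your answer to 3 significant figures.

Energy conservation (no friction) from release to max compression: mgh = ½kx²
x = √(2mgh/k) = √(2 × 4.95 × 9.8 × 4.48 / 2820) = 0.3926 m

x = 0.393 m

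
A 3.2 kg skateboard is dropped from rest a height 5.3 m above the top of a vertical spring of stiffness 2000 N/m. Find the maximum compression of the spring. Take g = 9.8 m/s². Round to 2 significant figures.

Measuring PE from the top of the relaxed spring, at max compression the skateboard has dropped H + x with zero KE, so:
mg(H + x) = ½kx²
½(2000)x² − (3.2)(9.8)x − (3.2)(9.8)(5.3) = 0
1000x² − 31.36x − 166.2 = 0
x = [31.36 + √(983.4 + 664832)]/(2 × 1000) = 0.4237 m

x = 0.42 m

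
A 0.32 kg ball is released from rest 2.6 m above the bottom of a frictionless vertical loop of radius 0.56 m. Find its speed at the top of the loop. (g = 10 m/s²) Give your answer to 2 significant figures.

v = 5.4 m/s

Energy conservation: mgh = ½mv_top² + mg(2r)
v_top² = 2g(h − 2r) = 2(10)(2.6 − 1.120) = 29.60
v_top = 5.441 m/s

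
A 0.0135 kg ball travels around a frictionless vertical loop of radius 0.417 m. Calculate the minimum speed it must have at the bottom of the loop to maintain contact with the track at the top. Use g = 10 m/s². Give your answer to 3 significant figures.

At the top: mg = mv_top²/r ⇒ v_top² = gr = 4.170 m²/s²
Energy from bottom to top (height 2r): ½mv_bot² = ½mv_top² + mg(2r)
v_bot² = gr + 4gr = 5gr = 20.85
v_bot = √(5gr) = 4.566 m/s

v = 4.57 m/s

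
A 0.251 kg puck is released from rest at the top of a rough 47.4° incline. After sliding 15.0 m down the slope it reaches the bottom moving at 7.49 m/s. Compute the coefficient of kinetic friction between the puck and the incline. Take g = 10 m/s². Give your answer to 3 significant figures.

μ_k = 0.811

The energy dissipated by friction is the PE lost minus the KE gained:
mgL sinθ = 27.714 J; ½mv² = 7.0406 J
W_f = 27.714 − 7.0406 = 20.67 J
μ_k = W_f/(mg cosθ · L) = 20.67/(1.699 × 15.0) = 0.8112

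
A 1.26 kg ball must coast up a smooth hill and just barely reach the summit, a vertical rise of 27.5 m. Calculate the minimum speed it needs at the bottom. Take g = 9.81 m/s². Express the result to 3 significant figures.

v = 23.2 m/s

At the top it is momentarily at rest, so all KE converts to PE: ½mv² = mgh
v = √(2gh) = √(2 × 9.81 × 27.5) = 23.23 m/s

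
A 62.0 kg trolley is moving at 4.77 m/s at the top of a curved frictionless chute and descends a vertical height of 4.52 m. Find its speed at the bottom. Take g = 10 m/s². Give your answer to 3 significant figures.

v = 10.6 m/s

Mechanical energy is conserved (no friction): ½mv₀² + mgh = ½mv²
v² = v₀² + 2gh = (4.77)² + 2(10)(4.52) = 113.15
v = √113.15 = 10.64 m/s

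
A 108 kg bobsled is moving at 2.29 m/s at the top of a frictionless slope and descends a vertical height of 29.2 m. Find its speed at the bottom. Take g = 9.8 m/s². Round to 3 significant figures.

v = 24.0 m/s

Mechanical energy is conserved (no friction): ½mv₀² + mgh = ½mv²
v² = v₀² + 2gh = (2.29)² + 2(9.8)(29.2) = 577.56
v = √577.56 = 24.03 m/s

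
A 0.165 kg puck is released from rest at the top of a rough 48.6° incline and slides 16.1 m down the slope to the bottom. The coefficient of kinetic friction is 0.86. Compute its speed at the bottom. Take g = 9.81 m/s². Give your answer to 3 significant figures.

v = 7.57 m/s

Energy: mgh = ½mv² + W_f, with h = L sinθ and W_f = μ_k (mg cosθ) L
mgh = mgL sinθ = (0.165)(9.81)(16.1)sin48.6° = 19.548 J
W_f = μ_k mg cosθ · L = (0.86)(0.165)(9.81)cos48.6°·16.1 = 14.82 J
½mv² = 19.548 − 14.82 = 4.7269 J
v = √(2 × 4.7269/0.165) = 7.569 m/s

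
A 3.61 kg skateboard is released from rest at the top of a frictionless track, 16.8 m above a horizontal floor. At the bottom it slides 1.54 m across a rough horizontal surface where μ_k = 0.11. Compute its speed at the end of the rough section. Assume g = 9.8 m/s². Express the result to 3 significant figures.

v = 18.1 m/s

Energy bookkeeping (friction removes W_f = μ_k N d):
mgh = ½mv² + μ_k m g d
W_f = μ_k mg d = (0.11)(3.61)(9.8)(1.54) = 5.993 J
½mv² = mgh − W_f = 594.35 − 5.993 = 588.36 J
v = √(2 × 588.36/3.61) = 18.05 m/s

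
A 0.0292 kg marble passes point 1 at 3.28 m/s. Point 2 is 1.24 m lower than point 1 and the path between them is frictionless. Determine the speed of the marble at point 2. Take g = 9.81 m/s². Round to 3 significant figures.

Equating total energy at the two states: ½mv₀² + mgh = ½mv²
v² = v₀² + 2gh = (3.28)² + 2(9.81)(1.24) = 35.087
v = √35.087 = 5.923 m/s

v = 5.92 m/s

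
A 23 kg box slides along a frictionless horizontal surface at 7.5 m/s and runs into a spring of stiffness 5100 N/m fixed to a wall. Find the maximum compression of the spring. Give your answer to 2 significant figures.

x = 0.50 m

All KE is stored as spring PE at maximum compression: ½mv² = ½kx²
x = v√(m/k) = 7.5 × √(23/5100) = 0.5037 m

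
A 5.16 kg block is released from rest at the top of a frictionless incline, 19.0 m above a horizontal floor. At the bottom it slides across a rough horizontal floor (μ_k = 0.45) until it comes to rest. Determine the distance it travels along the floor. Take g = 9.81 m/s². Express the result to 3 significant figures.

Energy bookkeeping (friction removes W_f = μ_k N d):
At rest all PE has been dissipated by friction: mgh = μ_k m g d
d = h/μ_k = 19.0/0.45 = 42.22 m

d = 42.2 m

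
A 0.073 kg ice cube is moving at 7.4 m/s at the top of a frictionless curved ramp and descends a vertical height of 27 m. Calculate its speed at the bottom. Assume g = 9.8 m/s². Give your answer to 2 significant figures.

v = 24 m/s

Mechanical energy is conserved (no friction): ½mv₀² + mgh = ½mv²
The mass cancels from both sides.
v² = v₀² + 2gh = (7.4)² + 2(9.8)(27) = 583.96
v = √583.96 = 24.17 m/s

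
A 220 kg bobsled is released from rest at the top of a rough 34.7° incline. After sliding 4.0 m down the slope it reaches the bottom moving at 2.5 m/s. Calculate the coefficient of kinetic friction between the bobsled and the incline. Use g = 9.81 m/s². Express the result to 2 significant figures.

Energy balance down the incline: mg L sinθ − ½mv² = μ_k (mg cosθ) L
mgL sinθ = 4914.5 J; ½mv² = 687.50 J
W_f = 4914.5 − 687.50 = 4227 J
μ_k = W_f/(mg cosθ · L) = 4227/(1774 × 4.0) = 0.5956

μ_k = 0.60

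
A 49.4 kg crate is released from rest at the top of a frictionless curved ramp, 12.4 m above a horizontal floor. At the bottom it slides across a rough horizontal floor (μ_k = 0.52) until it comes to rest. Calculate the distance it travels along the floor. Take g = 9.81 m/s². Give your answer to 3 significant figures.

d = 23.8 m

Energy at the top = energy at the end + work done against friction:
At rest all PE has been dissipated by friction: mgh = μ_k m g d
d = h/μ_k = 12.4/0.52 = 23.85 m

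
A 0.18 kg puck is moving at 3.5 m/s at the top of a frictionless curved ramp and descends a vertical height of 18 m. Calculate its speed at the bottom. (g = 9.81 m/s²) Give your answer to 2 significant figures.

Energy conservation between the two points: ½mv₀² + mgh = ½mv²
v² = v₀² + 2gh = (3.5)² + 2(9.81)(18) = 365.41
v = √365.41 = 19.12 m/s

v = 19 m/s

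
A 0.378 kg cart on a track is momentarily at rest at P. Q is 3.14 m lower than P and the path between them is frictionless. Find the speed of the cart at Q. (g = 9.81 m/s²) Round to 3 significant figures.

v = 7.85 m/s

Equating total energy at the two states: mgh = ½mv²
v = √(2gh) = √(2 × 9.81 × 3.14) = √61.607 = 7.849 m/s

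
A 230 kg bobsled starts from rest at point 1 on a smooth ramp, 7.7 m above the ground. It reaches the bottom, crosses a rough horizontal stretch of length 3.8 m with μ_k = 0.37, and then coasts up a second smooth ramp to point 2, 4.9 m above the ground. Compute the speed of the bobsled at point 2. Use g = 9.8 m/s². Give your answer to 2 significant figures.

Energy at 1: mgh₁ = (230)(9.8)(7.7) = 17356 J
Friction loss: W_f = μ_k mg d = 3169 J
At 2: ½mv² + mgh₂ = mgh₁ − W_f
½mv² = 17356 − 3169 − 11045 = 3142.1 J
v = √(2 × 3142.1/230) = 5.227 m/s

v = 5.2 m/s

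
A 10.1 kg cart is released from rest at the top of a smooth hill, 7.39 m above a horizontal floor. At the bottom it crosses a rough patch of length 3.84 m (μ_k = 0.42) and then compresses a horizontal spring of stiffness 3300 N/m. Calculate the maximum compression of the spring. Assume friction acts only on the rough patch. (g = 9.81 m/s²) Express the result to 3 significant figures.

Initial energy: E₁ = mgh = (10.1)(9.81)(7.39) = 732.21 J
Friction removes W_f = μ_k mg d = (0.42)(10.1)(9.81)(3.84) = 159.8 J
Energy reaching the spring: E = 732.21 − 159.8 = 572.41 J
At max compression ½kx² = E ⇒ x = √(2E/k) = √(2 × 572.41/3300) = 0.5890 m

x = 0.589 m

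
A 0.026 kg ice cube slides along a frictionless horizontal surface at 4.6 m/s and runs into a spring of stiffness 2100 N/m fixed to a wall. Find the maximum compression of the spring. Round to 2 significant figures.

x = 0.016 m

All KE is stored as spring PE at maximum compression: ½mv² = ½kx²
x = v√(m/k) = 4.6 × √(0.026/2100) = 0.01619 m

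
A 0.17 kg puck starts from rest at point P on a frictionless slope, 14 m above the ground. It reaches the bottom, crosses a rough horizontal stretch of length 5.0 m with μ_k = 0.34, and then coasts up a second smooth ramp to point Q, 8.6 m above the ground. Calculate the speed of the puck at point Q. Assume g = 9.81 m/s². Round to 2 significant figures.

Energy at P: mgh₁ = (0.17)(9.81)(14) = 23.348 J
Friction loss: W_f = μ_k mg d = 2.835 J
At Q: ½mv² + mgh₂ = mgh₁ − W_f
½mv² = 23.348 − 2.835 − 14.342 = 6.1705 J
v = √(2 × 6.1705/0.17) = 8.520 m/s

v = 8.5 m/s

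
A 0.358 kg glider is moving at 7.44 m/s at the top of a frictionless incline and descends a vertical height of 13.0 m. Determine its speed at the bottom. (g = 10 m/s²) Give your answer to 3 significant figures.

v = 17.8 m/s

Energy conservation between the two points: ½mv₀² + mgh = ½mv²
v² = v₀² + 2gh = (7.44)² + 2(10)(13.0) = 315.35
v = √315.35 = 17.76 m/s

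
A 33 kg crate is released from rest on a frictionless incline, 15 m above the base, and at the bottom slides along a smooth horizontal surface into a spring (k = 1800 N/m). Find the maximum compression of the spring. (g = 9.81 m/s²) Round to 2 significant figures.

Energy conservation (no friction) from release to max compression: mgh = ½kx²
x = √(2mgh/k) = √(2 × 33 × 9.81 × 15 / 1800) = 2.323 m

x = 2.3 m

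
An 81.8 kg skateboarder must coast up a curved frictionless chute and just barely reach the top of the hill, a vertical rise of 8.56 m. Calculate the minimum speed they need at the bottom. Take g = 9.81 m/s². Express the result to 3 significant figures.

v = 13.0 m/s

At the top they are momentarily at rest, so all KE converts to PE: ½mv² = mgh
v = √(2gh) = √(2 × 9.81 × 8.56) = 12.96 m/s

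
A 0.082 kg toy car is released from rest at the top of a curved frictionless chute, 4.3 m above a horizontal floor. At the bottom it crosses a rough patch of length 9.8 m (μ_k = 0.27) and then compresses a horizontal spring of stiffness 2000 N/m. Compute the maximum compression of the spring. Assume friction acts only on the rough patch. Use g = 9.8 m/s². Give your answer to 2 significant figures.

Initial energy: E₁ = mgh = (0.082)(9.8)(4.3) = 3.4555 J
Friction removes W_f = μ_k mg d = (0.27)(0.082)(9.8)(9.8) = 2.126 J
Energy reaching the spring: E = 3.4555 − 2.126 = 1.3292 J
At max compression ½kx² = E ⇒ x = √(2E/k) = √(2 × 1.3292/2000) = 0.03646 m

x = 0.036 m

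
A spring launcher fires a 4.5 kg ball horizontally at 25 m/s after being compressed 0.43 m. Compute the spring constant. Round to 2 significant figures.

Spring PE at full compression equals KE at release: ½kx² = ½mv²
k = mv²/x² = (4.5)(25)²/(0.43)² = 15211 N/m

k = 15000 N/m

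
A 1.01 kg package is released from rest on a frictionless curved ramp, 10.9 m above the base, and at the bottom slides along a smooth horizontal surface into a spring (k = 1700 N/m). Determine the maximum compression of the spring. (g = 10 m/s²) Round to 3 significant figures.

At max compression the package is momentarily at rest: mgh = ½kx²
x = √(2mgh/k) = √(2 × 1.01 × 10 × 10.9 / 1700) = 0.3599 m

x = 0.360 m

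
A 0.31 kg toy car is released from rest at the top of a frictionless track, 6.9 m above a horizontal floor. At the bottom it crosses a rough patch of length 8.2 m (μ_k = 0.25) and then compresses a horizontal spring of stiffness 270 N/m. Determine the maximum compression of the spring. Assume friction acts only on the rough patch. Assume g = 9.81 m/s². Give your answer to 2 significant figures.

x = 0.33 m

Initial energy: E₁ = mgh = (0.31)(9.81)(6.9) = 20.984 J
Friction removes W_f = μ_k mg d = (0.25)(0.31)(9.81)(8.2) = 6.234 J
Energy reaching the spring: E = 20.984 − 6.234 = 14.749 J
At max compression ½kx² = E ⇒ x = √(2E/k) = √(2 × 14.749/270) = 0.3305 m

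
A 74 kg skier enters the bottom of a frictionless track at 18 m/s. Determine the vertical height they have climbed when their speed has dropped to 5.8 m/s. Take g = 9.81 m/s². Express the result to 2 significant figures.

Conservation of energy: ½mv₁² = ½mv₂² + mgh
h = (v₁² − v₂²)/(2g) = (18² − 5.8²)/(2 × 9.81) = 14.80 m

h = 15 m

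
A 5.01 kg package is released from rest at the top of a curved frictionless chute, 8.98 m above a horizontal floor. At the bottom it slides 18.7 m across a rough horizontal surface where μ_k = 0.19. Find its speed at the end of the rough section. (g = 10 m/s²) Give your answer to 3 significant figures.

v = 10.4 m/s

Energy at the top = energy at the end + work done against friction:
mgh = ½mv² + μ_k m g d
W_f = μ_k mg d = (0.19)(5.01)(10)(18.7) = 178.0 J
½mv² = mgh − W_f = 449.90 − 178.0 = 271.89 J
v = √(2 × 271.89/5.01) = 10.42 m/s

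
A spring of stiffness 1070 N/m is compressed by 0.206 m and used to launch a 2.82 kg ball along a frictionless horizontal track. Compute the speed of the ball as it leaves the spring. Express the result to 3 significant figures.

The ball leaves the spring when the spring is at natural length, so ½kx² = ½mv²
v = x√(k/m) = 0.206 × √(1070/2.82) = 4.013 m/s

v = 4.01 m/s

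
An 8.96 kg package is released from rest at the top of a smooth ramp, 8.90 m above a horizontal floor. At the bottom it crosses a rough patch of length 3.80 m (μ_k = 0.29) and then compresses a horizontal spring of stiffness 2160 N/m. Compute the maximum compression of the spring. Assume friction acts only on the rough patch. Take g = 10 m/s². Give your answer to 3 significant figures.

x = 0.804 m

Initial energy: E₁ = mgh = (8.96)(10)(8.90) = 797.44 J
Friction removes W_f = μ_k mg d = (0.29)(8.96)(10)(3.80) = 98.74 J
Energy reaching the spring: E = 797.44 − 98.74 = 698.70 J
At max compression ½kx² = E ⇒ x = √(2E/k) = √(2 × 698.70/2160) = 0.8043 m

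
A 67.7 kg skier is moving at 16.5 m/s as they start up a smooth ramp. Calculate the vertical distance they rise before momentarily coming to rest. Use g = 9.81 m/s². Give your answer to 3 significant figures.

Setting KE at the bottom equal to PE gained: ½mv² = mgh
h = v²/(2g) = 16.5²/(2 × 9.81) = 13.88 m

h = 13.9 m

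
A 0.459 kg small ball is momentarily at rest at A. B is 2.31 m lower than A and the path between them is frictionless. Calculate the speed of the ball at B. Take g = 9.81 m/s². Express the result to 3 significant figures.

v = 6.73 m/s

Energy conservation between the two points: mgh = ½mv²
v = √(2gh) = √(2 × 9.81 × 2.31) = √45.322 = 6.732 m/s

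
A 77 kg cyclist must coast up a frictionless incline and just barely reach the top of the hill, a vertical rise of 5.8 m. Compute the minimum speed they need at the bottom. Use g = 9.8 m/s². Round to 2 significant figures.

v = 11 m/s

At the top they are momentarily at rest, so all KE converts to PE: ½mv² = mgh
v = √(2gh) = √(2 × 9.8 × 5.8) = 10.66 m/s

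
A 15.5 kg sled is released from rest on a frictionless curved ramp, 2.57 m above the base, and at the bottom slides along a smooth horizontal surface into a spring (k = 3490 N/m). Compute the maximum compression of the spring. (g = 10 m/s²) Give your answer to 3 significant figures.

x = 0.478 m

Energy conservation (no friction) from release to max compression: mgh = ½kx²
x = √(2mgh/k) = √(2 × 15.5 × 10 × 2.57 / 3490) = 0.4778 m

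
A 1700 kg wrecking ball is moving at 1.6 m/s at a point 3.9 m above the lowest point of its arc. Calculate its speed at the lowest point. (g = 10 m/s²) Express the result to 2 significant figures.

By conservation of mechanical energy, ½mv₀² + mgh = ½mv²
v² = v₀² + 2gh = (1.6)² + 2(10)(3.9) = 80.560
v = √80.560 = 8.976 m/s

v = 9.0 m/s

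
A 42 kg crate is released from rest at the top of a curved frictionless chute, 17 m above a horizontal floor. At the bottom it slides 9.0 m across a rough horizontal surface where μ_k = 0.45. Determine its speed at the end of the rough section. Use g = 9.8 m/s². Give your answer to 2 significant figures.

Applying the work–energy principle:
mgh = ½mv² + μ_k m g d
W_f = μ_k mg d = (0.45)(42)(9.8)(9.0) = 1667 J
½mv² = mgh − W_f = 6997.2 − 1667 = 5330.2 J
v = √(2 × 5330.2/42) = 15.93 m/s

v = 16 m/s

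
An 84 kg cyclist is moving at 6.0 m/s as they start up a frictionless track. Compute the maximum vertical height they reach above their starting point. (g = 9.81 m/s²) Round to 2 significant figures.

Setting KE at the bottom equal to PE gained: ½mv² = mgh
h = v²/(2g) = 6.0²/(2 × 9.81) = 1.835 m

h = 1.8 m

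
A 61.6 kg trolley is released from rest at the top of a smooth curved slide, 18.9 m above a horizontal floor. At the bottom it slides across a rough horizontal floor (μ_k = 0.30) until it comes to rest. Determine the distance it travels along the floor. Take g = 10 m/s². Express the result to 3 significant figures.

Applying the work–energy principle:
At rest all PE has been dissipated by friction: mgh = μ_k m g d
d = h/μ_k = 18.9/0.30 = 63.00 m

d = 63.0 m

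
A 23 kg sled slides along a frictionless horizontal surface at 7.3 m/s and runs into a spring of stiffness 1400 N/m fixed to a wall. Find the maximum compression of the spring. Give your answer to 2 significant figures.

x = 0.94 m

Conservation of energy between contact and max compression: ½mv² = ½kx²
x = v√(m/k) = 7.3 × √(23/1400) = 0.9357 m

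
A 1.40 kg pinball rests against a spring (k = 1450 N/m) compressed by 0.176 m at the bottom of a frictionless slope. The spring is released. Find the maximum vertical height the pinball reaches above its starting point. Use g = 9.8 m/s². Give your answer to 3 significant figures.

All spring PE becomes gravitational PE at the highest point: ½kx² = mgh
h = kx²/(2mg) = (1450)(0.176)²/(2 × 1.40 × 9.8) = 1.637 m

h = 1.64 m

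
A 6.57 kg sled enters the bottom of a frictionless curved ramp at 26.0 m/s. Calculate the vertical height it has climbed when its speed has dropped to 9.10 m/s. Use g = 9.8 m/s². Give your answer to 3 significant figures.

Energy balance between the two points: ½mv₁² = ½mv₂² + mgh
h = (v₁² − v₂²)/(2g) = (26.0² − 9.10²)/(2 × 9.8) = 30.26 m

h = 30.3 m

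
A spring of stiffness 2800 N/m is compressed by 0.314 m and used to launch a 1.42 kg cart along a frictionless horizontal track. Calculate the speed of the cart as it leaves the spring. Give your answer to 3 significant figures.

The cart leaves the spring when the spring is at natural length, so ½kx² = ½mv²
v = x√(k/m) = 0.314 × √(2800/1.42) = 13.94 m/s

v = 13.9 m/s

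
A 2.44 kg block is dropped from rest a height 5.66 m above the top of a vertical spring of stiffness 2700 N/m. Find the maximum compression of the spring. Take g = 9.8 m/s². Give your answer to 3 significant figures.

Let x be the compression. The total drop is H + x, and the block is instantaneously at rest at max compression, so energy conservation gives:
mg(H + x) = ½kx²
½(2700)x² − (2.44)(9.8)x − (2.44)(9.8)(5.66) = 0
1350x² − 23.91x − 135.3 = 0
x = [23.91 + √(571.8 + 730846)]/(2 × 1350) = 0.3256 m

x = 0.326 m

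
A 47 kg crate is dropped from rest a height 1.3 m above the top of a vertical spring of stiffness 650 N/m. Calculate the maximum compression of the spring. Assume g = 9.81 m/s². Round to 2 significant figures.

Let x be the compression. The total drop is H + x, and the crate is instantaneously at rest at max compression, so energy conservation gives:
mg(H + x) = ½kx²
½(650)x² − (47)(9.81)x − (47)(9.81)(1.3) = 0
325.0x² − 461.1x − 599.4 = 0
x = [461.1 + √(212586 + 779208)]/(2 × 325.0) = 2.241 m

x = 2.2 m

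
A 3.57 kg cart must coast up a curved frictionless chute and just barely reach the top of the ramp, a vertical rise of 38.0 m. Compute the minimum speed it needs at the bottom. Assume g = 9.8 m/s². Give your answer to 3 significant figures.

At the top it is momentarily at rest, so all KE converts to PE: ½mv² = mgh
v = √(2gh) = √(2 × 9.8 × 38.0) = 27.29 m/s

v = 27.3 m/s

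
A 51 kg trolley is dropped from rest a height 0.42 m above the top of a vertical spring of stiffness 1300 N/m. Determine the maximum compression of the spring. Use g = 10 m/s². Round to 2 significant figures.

x = 1.1 m

Let x be the compression. The total drop is H + x, and the trolley is instantaneously at rest at max compression, so energy conservation gives:
mg(H + x) = ½kx²
½(1300)x² − (51)(10)x − (51)(10)(0.42) = 0
650.0x² − 510.0x − 214.2 = 0
x = [510.0 + √(260100 + 556920)]/(2 × 650.0) = 1.088 m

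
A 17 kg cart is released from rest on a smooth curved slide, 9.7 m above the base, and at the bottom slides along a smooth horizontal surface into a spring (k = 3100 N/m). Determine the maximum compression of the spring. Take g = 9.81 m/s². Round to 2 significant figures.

x = 1.0 m

At max compression the cart is momentarily at rest: mgh = ½kx²
x = √(2mgh/k) = √(2 × 17 × 9.81 × 9.7 / 3100) = 1.022 m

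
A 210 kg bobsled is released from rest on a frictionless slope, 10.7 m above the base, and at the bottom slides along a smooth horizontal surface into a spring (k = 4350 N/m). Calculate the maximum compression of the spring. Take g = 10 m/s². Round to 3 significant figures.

At max compression the bobsled is momentarily at rest: mgh = ½kx²
x = √(2mgh/k) = √(2 × 210 × 10 × 10.7 / 4350) = 3.214 m

x = 3.21 m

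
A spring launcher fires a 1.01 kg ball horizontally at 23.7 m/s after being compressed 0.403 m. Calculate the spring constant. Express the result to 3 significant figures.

½kx² = ½mv²
k = mv²/x² = (1.01)(23.7)²/(0.403)² = 3493 N/m

k = 3490 N/m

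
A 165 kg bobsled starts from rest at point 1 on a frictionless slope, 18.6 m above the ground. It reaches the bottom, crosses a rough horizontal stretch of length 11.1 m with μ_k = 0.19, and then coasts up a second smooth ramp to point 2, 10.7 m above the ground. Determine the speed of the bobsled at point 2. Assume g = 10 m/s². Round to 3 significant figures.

v = 10.8 m/s

Energy at 1: mgh₁ = (165)(10)(18.6) = 30690 J
Friction loss: W_f = μ_k mg d = 3480 J
At 2: ½mv² + mgh₂ = mgh₁ − W_f
½mv² = 30690 − 3480 − 17655 = 9555.2 J
v = √(2 × 9555.2/165) = 10.76 m/s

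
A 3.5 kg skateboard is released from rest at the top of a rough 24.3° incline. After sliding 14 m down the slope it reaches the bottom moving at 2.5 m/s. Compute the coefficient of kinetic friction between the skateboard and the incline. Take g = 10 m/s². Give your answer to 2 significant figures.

μ_k = 0.43

Energy balance down the incline: mg L sinθ − ½mv² = μ_k (mg cosθ) L
mgL sinθ = 201.64 J; ½mv² = 10.938 J
W_f = 201.64 − 10.938 = 190.7 J
μ_k = W_f/(mg cosθ · L) = 190.7/(31.90 × 14) = 0.4270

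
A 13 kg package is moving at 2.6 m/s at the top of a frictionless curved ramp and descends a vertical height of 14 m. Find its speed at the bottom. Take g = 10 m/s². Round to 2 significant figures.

Equating total energy at the two states: ½mv₀² + mgh = ½mv²
v² = v₀² + 2gh = (2.6)² + 2(10)(14) = 286.76
v = √286.76 = 16.93 m/s

v = 17 m/s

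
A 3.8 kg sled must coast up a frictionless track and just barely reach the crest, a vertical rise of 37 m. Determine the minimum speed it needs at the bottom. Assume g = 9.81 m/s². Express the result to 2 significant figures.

v = 27 m/s

At the top it is momentarily at rest, so all KE converts to PE: ½mv² = mgh
v = √(2gh) = √(2 × 9.81 × 37) = 26.94 m/s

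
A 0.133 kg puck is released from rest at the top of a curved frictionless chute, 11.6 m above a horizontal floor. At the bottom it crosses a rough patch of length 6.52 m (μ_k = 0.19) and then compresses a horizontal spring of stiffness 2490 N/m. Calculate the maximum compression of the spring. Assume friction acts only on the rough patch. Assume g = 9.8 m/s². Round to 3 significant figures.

x = 0.104 m

Initial energy: E₁ = mgh = (0.133)(9.8)(11.6) = 15.119 J
Friction removes W_f = μ_k mg d = (0.19)(0.133)(9.8)(6.52) = 1.615 J
Energy reaching the spring: E = 15.119 − 1.615 = 13.505 J
At max compression ½kx² = E ⇒ x = √(2E/k) = √(2 × 13.505/2490) = 0.1041 m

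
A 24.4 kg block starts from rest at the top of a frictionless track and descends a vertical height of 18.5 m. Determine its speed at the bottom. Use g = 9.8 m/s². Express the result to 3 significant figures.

v = 19.0 m/s

By conservation of mechanical energy, mgh = ½mv²
v = √(2gh) = √(2 × 9.8 × 18.5) = √362.60 = 19.04 m/s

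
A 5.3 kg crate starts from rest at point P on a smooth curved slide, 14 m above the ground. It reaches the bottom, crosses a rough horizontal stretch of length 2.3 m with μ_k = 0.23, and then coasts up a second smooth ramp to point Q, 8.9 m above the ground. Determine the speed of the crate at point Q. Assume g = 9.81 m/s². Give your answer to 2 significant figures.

v = 9.5 m/s

Energy at P: mgh₁ = (5.3)(9.81)(14) = 727.90 J
Friction loss: W_f = μ_k mg d = 27.50 J
At Q: ½mv² + mgh₂ = mgh₁ − W_f
½mv² = 727.90 − 27.50 − 462.74 = 237.66 J
v = √(2 × 237.66/5.3) = 9.470 m/s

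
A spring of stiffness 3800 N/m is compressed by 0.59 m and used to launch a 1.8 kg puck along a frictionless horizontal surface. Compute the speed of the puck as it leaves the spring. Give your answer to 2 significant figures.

The puck leaves the spring when the spring is at natural length, so ½kx² = ½mv²
v = x√(k/m) = 0.59 × √(3800/1.8) = 27.11 m/s

v = 27 m/s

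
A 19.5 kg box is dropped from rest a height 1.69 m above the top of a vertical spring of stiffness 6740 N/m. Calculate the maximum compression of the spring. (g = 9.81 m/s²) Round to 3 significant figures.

x = 0.339 m

Let x be the compression. The total drop is H + x, and the box is instantaneously at rest at max compression, so energy conservation gives:
mg(H + x) = ½kx²
½(6740)x² − (19.5)(9.81)x − (19.5)(9.81)(1.69) = 0
3370x² − 191.3x − 323.3 = 0
x = [191.3 + √(36594 + 4.3579e+06)]/(2 × 3370) = 0.3394 m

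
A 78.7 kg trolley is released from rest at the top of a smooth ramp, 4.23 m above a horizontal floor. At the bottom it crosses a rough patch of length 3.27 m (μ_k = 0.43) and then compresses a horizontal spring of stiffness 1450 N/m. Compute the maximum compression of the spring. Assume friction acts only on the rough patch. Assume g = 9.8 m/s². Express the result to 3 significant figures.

Initial energy: E₁ = mgh = (78.7)(9.8)(4.23) = 3262.4 J
Friction removes W_f = μ_k mg d = (0.43)(78.7)(9.8)(3.27) = 1084 J
Energy reaching the spring: E = 3262.4 − 1084 = 2178.0 J
At max compression ½kx² = E ⇒ x = √(2E/k) = √(2 × 2178.0/1450) = 1.733 m

x = 1.73 m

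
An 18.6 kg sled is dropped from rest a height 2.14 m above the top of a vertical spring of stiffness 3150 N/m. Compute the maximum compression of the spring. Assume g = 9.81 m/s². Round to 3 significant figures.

x = 0.559 m

Take the reference level at the top of the uncompressed spring. At max compression the sled has fallen H + x and is momentarily at rest:
mg(H + x) = ½kx²
½(3150)x² − (18.6)(9.81)x − (18.6)(9.81)(2.14) = 0
1575x² − 182.5x − 390.5 = 0
x = [182.5 + √(33294 + 2.4600e+06)]/(2 × 1575) = 0.5592 m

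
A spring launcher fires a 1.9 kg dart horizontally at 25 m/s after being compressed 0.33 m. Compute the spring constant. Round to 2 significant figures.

k = 11000 N/m

Spring PE at full compression equals KE at release: ½kx² = ½mv²
k = mv²/x² = (1.9)(25)²/(0.33)² = 10904 N/m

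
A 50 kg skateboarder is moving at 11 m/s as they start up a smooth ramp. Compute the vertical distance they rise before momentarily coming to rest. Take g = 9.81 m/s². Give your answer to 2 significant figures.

h = 6.2 m

By energy conservation, ½mv² = mgh
h = v²/(2g) = 11²/(2 × 9.81) = 6.167 m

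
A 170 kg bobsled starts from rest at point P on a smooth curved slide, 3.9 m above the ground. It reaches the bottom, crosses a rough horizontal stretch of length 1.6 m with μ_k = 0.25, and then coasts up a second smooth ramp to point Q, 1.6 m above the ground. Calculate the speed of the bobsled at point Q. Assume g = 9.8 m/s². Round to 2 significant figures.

Energy at P: mgh₁ = (170)(9.8)(3.9) = 6497.4 J
Friction loss: W_f = μ_k mg d = 666.4 J
At Q: ½mv² + mgh₂ = mgh₁ − W_f
½mv² = 6497.4 − 666.4 − 2665.6 = 3165.4 J
v = √(2 × 3165.4/170) = 6.102 m/s

v = 6.1 m/s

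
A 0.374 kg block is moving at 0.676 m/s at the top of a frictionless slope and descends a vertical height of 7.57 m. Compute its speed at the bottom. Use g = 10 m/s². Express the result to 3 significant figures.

v = 12.3 m/s

Mechanical energy is conserved (no friction): ½mv₀² + mgh = ½mv²
v² = v₀² + 2gh = (0.676)² + 2(10)(7.57) = 151.86
v = √151.86 = 12.32 m/s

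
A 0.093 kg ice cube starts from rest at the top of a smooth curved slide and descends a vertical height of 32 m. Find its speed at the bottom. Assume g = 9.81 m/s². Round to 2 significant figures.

v = 25 m/s

Mechanical energy is conserved (no friction): mgh = ½mv²
v = √(2gh) = √(2 × 9.81 × 32) = √627.84 = 25.06 m/s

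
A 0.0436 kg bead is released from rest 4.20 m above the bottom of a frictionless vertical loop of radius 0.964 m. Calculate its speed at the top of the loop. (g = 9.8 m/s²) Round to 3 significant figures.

Energy conservation: mgh = ½mv_top² + mg(2r)
v_top² = 2g(h − 2r) = 2(9.8)(4.20 − 1.928) = 44.53
v_top = 6.673 m/s

v = 6.67 m/s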